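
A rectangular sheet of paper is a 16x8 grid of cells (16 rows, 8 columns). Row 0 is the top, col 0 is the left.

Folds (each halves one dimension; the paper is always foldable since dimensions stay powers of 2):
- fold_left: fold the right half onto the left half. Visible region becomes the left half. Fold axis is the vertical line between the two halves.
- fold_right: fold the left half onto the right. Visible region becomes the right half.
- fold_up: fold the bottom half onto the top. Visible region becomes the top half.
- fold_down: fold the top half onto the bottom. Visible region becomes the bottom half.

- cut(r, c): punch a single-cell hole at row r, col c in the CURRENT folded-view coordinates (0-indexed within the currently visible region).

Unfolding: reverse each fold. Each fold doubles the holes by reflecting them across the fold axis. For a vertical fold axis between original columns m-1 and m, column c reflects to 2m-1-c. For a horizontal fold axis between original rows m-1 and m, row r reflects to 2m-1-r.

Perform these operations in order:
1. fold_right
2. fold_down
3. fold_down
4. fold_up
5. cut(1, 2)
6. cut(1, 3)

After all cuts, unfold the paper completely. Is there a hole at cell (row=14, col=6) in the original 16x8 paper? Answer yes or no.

Answer: yes

Derivation:
Op 1 fold_right: fold axis v@4; visible region now rows[0,16) x cols[4,8) = 16x4
Op 2 fold_down: fold axis h@8; visible region now rows[8,16) x cols[4,8) = 8x4
Op 3 fold_down: fold axis h@12; visible region now rows[12,16) x cols[4,8) = 4x4
Op 4 fold_up: fold axis h@14; visible region now rows[12,14) x cols[4,8) = 2x4
Op 5 cut(1, 2): punch at orig (13,6); cuts so far [(13, 6)]; region rows[12,14) x cols[4,8) = 2x4
Op 6 cut(1, 3): punch at orig (13,7); cuts so far [(13, 6), (13, 7)]; region rows[12,14) x cols[4,8) = 2x4
Unfold 1 (reflect across h@14): 4 holes -> [(13, 6), (13, 7), (14, 6), (14, 7)]
Unfold 2 (reflect across h@12): 8 holes -> [(9, 6), (9, 7), (10, 6), (10, 7), (13, 6), (13, 7), (14, 6), (14, 7)]
Unfold 3 (reflect across h@8): 16 holes -> [(1, 6), (1, 7), (2, 6), (2, 7), (5, 6), (5, 7), (6, 6), (6, 7), (9, 6), (9, 7), (10, 6), (10, 7), (13, 6), (13, 7), (14, 6), (14, 7)]
Unfold 4 (reflect across v@4): 32 holes -> [(1, 0), (1, 1), (1, 6), (1, 7), (2, 0), (2, 1), (2, 6), (2, 7), (5, 0), (5, 1), (5, 6), (5, 7), (6, 0), (6, 1), (6, 6), (6, 7), (9, 0), (9, 1), (9, 6), (9, 7), (10, 0), (10, 1), (10, 6), (10, 7), (13, 0), (13, 1), (13, 6), (13, 7), (14, 0), (14, 1), (14, 6), (14, 7)]
Holes: [(1, 0), (1, 1), (1, 6), (1, 7), (2, 0), (2, 1), (2, 6), (2, 7), (5, 0), (5, 1), (5, 6), (5, 7), (6, 0), (6, 1), (6, 6), (6, 7), (9, 0), (9, 1), (9, 6), (9, 7), (10, 0), (10, 1), (10, 6), (10, 7), (13, 0), (13, 1), (13, 6), (13, 7), (14, 0), (14, 1), (14, 6), (14, 7)]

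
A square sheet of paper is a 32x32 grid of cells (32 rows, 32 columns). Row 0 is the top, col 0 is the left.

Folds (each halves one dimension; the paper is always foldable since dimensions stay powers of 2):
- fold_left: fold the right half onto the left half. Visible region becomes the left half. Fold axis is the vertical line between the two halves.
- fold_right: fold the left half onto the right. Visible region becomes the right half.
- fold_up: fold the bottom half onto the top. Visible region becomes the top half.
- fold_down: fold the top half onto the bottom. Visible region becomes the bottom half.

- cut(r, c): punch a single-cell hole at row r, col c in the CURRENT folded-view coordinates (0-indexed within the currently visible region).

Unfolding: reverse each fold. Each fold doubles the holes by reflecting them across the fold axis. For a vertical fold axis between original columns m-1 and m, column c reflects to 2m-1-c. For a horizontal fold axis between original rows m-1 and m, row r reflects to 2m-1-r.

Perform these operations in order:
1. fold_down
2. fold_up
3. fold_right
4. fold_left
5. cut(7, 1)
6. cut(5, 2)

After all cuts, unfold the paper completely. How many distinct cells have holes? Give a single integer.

Op 1 fold_down: fold axis h@16; visible region now rows[16,32) x cols[0,32) = 16x32
Op 2 fold_up: fold axis h@24; visible region now rows[16,24) x cols[0,32) = 8x32
Op 3 fold_right: fold axis v@16; visible region now rows[16,24) x cols[16,32) = 8x16
Op 4 fold_left: fold axis v@24; visible region now rows[16,24) x cols[16,24) = 8x8
Op 5 cut(7, 1): punch at orig (23,17); cuts so far [(23, 17)]; region rows[16,24) x cols[16,24) = 8x8
Op 6 cut(5, 2): punch at orig (21,18); cuts so far [(21, 18), (23, 17)]; region rows[16,24) x cols[16,24) = 8x8
Unfold 1 (reflect across v@24): 4 holes -> [(21, 18), (21, 29), (23, 17), (23, 30)]
Unfold 2 (reflect across v@16): 8 holes -> [(21, 2), (21, 13), (21, 18), (21, 29), (23, 1), (23, 14), (23, 17), (23, 30)]
Unfold 3 (reflect across h@24): 16 holes -> [(21, 2), (21, 13), (21, 18), (21, 29), (23, 1), (23, 14), (23, 17), (23, 30), (24, 1), (24, 14), (24, 17), (24, 30), (26, 2), (26, 13), (26, 18), (26, 29)]
Unfold 4 (reflect across h@16): 32 holes -> [(5, 2), (5, 13), (5, 18), (5, 29), (7, 1), (7, 14), (7, 17), (7, 30), (8, 1), (8, 14), (8, 17), (8, 30), (10, 2), (10, 13), (10, 18), (10, 29), (21, 2), (21, 13), (21, 18), (21, 29), (23, 1), (23, 14), (23, 17), (23, 30), (24, 1), (24, 14), (24, 17), (24, 30), (26, 2), (26, 13), (26, 18), (26, 29)]

Answer: 32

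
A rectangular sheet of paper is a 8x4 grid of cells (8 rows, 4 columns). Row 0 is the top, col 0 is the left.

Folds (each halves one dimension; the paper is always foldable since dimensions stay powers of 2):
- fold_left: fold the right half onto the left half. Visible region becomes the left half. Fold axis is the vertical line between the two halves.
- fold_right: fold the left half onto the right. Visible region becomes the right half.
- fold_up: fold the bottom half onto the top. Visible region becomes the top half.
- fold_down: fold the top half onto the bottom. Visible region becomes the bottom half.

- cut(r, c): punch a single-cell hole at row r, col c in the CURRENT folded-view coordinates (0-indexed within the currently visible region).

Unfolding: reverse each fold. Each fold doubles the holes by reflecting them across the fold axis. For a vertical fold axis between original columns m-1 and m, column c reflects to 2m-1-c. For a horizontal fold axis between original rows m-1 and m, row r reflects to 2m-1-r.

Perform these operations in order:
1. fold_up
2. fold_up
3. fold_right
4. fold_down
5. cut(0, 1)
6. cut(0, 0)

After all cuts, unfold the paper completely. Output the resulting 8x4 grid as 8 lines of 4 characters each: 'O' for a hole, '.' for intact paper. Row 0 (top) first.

Answer: OOOO
OOOO
OOOO
OOOO
OOOO
OOOO
OOOO
OOOO

Derivation:
Op 1 fold_up: fold axis h@4; visible region now rows[0,4) x cols[0,4) = 4x4
Op 2 fold_up: fold axis h@2; visible region now rows[0,2) x cols[0,4) = 2x4
Op 3 fold_right: fold axis v@2; visible region now rows[0,2) x cols[2,4) = 2x2
Op 4 fold_down: fold axis h@1; visible region now rows[1,2) x cols[2,4) = 1x2
Op 5 cut(0, 1): punch at orig (1,3); cuts so far [(1, 3)]; region rows[1,2) x cols[2,4) = 1x2
Op 6 cut(0, 0): punch at orig (1,2); cuts so far [(1, 2), (1, 3)]; region rows[1,2) x cols[2,4) = 1x2
Unfold 1 (reflect across h@1): 4 holes -> [(0, 2), (0, 3), (1, 2), (1, 3)]
Unfold 2 (reflect across v@2): 8 holes -> [(0, 0), (0, 1), (0, 2), (0, 3), (1, 0), (1, 1), (1, 2), (1, 3)]
Unfold 3 (reflect across h@2): 16 holes -> [(0, 0), (0, 1), (0, 2), (0, 3), (1, 0), (1, 1), (1, 2), (1, 3), (2, 0), (2, 1), (2, 2), (2, 3), (3, 0), (3, 1), (3, 2), (3, 3)]
Unfold 4 (reflect across h@4): 32 holes -> [(0, 0), (0, 1), (0, 2), (0, 3), (1, 0), (1, 1), (1, 2), (1, 3), (2, 0), (2, 1), (2, 2), (2, 3), (3, 0), (3, 1), (3, 2), (3, 3), (4, 0), (4, 1), (4, 2), (4, 3), (5, 0), (5, 1), (5, 2), (5, 3), (6, 0), (6, 1), (6, 2), (6, 3), (7, 0), (7, 1), (7, 2), (7, 3)]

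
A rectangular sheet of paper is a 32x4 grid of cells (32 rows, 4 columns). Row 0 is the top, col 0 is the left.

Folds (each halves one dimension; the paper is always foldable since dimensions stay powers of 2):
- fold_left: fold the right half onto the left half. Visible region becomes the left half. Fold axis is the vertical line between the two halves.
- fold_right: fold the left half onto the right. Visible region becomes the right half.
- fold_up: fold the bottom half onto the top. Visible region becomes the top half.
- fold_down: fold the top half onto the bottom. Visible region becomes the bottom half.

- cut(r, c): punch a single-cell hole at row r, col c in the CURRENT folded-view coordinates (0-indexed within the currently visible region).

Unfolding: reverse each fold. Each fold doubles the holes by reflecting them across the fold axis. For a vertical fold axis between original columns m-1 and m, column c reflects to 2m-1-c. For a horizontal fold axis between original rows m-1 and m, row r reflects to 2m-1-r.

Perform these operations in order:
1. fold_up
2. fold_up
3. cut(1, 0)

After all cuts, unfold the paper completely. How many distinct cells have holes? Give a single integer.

Answer: 4

Derivation:
Op 1 fold_up: fold axis h@16; visible region now rows[0,16) x cols[0,4) = 16x4
Op 2 fold_up: fold axis h@8; visible region now rows[0,8) x cols[0,4) = 8x4
Op 3 cut(1, 0): punch at orig (1,0); cuts so far [(1, 0)]; region rows[0,8) x cols[0,4) = 8x4
Unfold 1 (reflect across h@8): 2 holes -> [(1, 0), (14, 0)]
Unfold 2 (reflect across h@16): 4 holes -> [(1, 0), (14, 0), (17, 0), (30, 0)]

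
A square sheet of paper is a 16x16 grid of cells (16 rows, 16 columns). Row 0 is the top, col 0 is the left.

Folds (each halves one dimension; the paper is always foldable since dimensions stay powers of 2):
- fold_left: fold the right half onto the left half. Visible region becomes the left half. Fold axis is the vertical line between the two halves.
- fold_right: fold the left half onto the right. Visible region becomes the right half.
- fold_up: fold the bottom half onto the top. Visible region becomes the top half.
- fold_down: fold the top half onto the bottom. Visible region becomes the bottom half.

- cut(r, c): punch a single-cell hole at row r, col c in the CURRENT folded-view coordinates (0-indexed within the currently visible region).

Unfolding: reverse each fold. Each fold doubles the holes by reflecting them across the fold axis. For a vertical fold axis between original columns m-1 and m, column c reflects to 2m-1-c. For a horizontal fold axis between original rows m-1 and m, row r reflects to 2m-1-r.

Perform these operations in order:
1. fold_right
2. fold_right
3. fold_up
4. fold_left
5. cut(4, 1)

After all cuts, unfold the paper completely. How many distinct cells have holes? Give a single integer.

Answer: 16

Derivation:
Op 1 fold_right: fold axis v@8; visible region now rows[0,16) x cols[8,16) = 16x8
Op 2 fold_right: fold axis v@12; visible region now rows[0,16) x cols[12,16) = 16x4
Op 3 fold_up: fold axis h@8; visible region now rows[0,8) x cols[12,16) = 8x4
Op 4 fold_left: fold axis v@14; visible region now rows[0,8) x cols[12,14) = 8x2
Op 5 cut(4, 1): punch at orig (4,13); cuts so far [(4, 13)]; region rows[0,8) x cols[12,14) = 8x2
Unfold 1 (reflect across v@14): 2 holes -> [(4, 13), (4, 14)]
Unfold 2 (reflect across h@8): 4 holes -> [(4, 13), (4, 14), (11, 13), (11, 14)]
Unfold 3 (reflect across v@12): 8 holes -> [(4, 9), (4, 10), (4, 13), (4, 14), (11, 9), (11, 10), (11, 13), (11, 14)]
Unfold 4 (reflect across v@8): 16 holes -> [(4, 1), (4, 2), (4, 5), (4, 6), (4, 9), (4, 10), (4, 13), (4, 14), (11, 1), (11, 2), (11, 5), (11, 6), (11, 9), (11, 10), (11, 13), (11, 14)]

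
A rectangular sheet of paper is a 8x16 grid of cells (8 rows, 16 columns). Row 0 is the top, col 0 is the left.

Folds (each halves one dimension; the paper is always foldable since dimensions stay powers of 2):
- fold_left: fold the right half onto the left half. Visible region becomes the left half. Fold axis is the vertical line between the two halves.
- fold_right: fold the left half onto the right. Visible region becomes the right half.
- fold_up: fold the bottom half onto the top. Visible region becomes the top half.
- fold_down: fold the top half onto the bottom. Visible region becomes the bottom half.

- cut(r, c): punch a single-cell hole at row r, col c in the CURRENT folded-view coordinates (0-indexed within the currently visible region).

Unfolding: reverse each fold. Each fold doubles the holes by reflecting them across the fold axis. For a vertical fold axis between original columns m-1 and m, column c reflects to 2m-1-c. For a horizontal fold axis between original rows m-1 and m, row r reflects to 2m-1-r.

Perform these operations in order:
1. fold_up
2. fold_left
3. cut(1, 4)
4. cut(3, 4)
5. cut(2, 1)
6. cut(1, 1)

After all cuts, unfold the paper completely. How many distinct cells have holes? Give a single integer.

Op 1 fold_up: fold axis h@4; visible region now rows[0,4) x cols[0,16) = 4x16
Op 2 fold_left: fold axis v@8; visible region now rows[0,4) x cols[0,8) = 4x8
Op 3 cut(1, 4): punch at orig (1,4); cuts so far [(1, 4)]; region rows[0,4) x cols[0,8) = 4x8
Op 4 cut(3, 4): punch at orig (3,4); cuts so far [(1, 4), (3, 4)]; region rows[0,4) x cols[0,8) = 4x8
Op 5 cut(2, 1): punch at orig (2,1); cuts so far [(1, 4), (2, 1), (3, 4)]; region rows[0,4) x cols[0,8) = 4x8
Op 6 cut(1, 1): punch at orig (1,1); cuts so far [(1, 1), (1, 4), (2, 1), (3, 4)]; region rows[0,4) x cols[0,8) = 4x8
Unfold 1 (reflect across v@8): 8 holes -> [(1, 1), (1, 4), (1, 11), (1, 14), (2, 1), (2, 14), (3, 4), (3, 11)]
Unfold 2 (reflect across h@4): 16 holes -> [(1, 1), (1, 4), (1, 11), (1, 14), (2, 1), (2, 14), (3, 4), (3, 11), (4, 4), (4, 11), (5, 1), (5, 14), (6, 1), (6, 4), (6, 11), (6, 14)]

Answer: 16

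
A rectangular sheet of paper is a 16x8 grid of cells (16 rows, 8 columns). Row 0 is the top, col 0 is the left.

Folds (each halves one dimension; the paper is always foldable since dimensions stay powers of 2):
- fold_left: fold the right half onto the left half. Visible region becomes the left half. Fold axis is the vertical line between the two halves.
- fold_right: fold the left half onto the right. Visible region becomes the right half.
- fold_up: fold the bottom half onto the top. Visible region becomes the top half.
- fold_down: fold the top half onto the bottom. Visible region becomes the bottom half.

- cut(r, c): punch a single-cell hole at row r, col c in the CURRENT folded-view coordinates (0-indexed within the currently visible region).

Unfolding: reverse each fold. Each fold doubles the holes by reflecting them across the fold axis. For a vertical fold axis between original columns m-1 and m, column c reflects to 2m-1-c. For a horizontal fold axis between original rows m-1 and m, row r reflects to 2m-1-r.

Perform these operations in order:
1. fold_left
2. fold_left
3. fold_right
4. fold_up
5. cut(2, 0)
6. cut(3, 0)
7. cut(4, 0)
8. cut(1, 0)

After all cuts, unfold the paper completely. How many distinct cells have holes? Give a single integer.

Op 1 fold_left: fold axis v@4; visible region now rows[0,16) x cols[0,4) = 16x4
Op 2 fold_left: fold axis v@2; visible region now rows[0,16) x cols[0,2) = 16x2
Op 3 fold_right: fold axis v@1; visible region now rows[0,16) x cols[1,2) = 16x1
Op 4 fold_up: fold axis h@8; visible region now rows[0,8) x cols[1,2) = 8x1
Op 5 cut(2, 0): punch at orig (2,1); cuts so far [(2, 1)]; region rows[0,8) x cols[1,2) = 8x1
Op 6 cut(3, 0): punch at orig (3,1); cuts so far [(2, 1), (3, 1)]; region rows[0,8) x cols[1,2) = 8x1
Op 7 cut(4, 0): punch at orig (4,1); cuts so far [(2, 1), (3, 1), (4, 1)]; region rows[0,8) x cols[1,2) = 8x1
Op 8 cut(1, 0): punch at orig (1,1); cuts so far [(1, 1), (2, 1), (3, 1), (4, 1)]; region rows[0,8) x cols[1,2) = 8x1
Unfold 1 (reflect across h@8): 8 holes -> [(1, 1), (2, 1), (3, 1), (4, 1), (11, 1), (12, 1), (13, 1), (14, 1)]
Unfold 2 (reflect across v@1): 16 holes -> [(1, 0), (1, 1), (2, 0), (2, 1), (3, 0), (3, 1), (4, 0), (4, 1), (11, 0), (11, 1), (12, 0), (12, 1), (13, 0), (13, 1), (14, 0), (14, 1)]
Unfold 3 (reflect across v@2): 32 holes -> [(1, 0), (1, 1), (1, 2), (1, 3), (2, 0), (2, 1), (2, 2), (2, 3), (3, 0), (3, 1), (3, 2), (3, 3), (4, 0), (4, 1), (4, 2), (4, 3), (11, 0), (11, 1), (11, 2), (11, 3), (12, 0), (12, 1), (12, 2), (12, 3), (13, 0), (13, 1), (13, 2), (13, 3), (14, 0), (14, 1), (14, 2), (14, 3)]
Unfold 4 (reflect across v@4): 64 holes -> [(1, 0), (1, 1), (1, 2), (1, 3), (1, 4), (1, 5), (1, 6), (1, 7), (2, 0), (2, 1), (2, 2), (2, 3), (2, 4), (2, 5), (2, 6), (2, 7), (3, 0), (3, 1), (3, 2), (3, 3), (3, 4), (3, 5), (3, 6), (3, 7), (4, 0), (4, 1), (4, 2), (4, 3), (4, 4), (4, 5), (4, 6), (4, 7), (11, 0), (11, 1), (11, 2), (11, 3), (11, 4), (11, 5), (11, 6), (11, 7), (12, 0), (12, 1), (12, 2), (12, 3), (12, 4), (12, 5), (12, 6), (12, 7), (13, 0), (13, 1), (13, 2), (13, 3), (13, 4), (13, 5), (13, 6), (13, 7), (14, 0), (14, 1), (14, 2), (14, 3), (14, 4), (14, 5), (14, 6), (14, 7)]

Answer: 64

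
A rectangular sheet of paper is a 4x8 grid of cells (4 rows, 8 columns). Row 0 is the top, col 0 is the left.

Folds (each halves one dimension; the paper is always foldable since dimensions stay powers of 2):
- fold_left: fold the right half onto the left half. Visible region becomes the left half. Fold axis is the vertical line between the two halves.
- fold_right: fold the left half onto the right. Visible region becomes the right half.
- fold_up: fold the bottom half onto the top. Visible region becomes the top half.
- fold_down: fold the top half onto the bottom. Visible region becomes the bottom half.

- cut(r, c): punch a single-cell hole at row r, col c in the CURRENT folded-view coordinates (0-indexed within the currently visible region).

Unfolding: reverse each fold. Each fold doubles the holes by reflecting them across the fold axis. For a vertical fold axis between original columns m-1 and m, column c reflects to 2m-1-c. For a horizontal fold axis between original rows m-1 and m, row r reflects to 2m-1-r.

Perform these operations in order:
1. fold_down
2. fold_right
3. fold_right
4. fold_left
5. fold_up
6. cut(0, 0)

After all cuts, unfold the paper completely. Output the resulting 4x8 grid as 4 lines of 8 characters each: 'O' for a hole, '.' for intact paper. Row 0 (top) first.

Answer: OOOOOOOO
OOOOOOOO
OOOOOOOO
OOOOOOOO

Derivation:
Op 1 fold_down: fold axis h@2; visible region now rows[2,4) x cols[0,8) = 2x8
Op 2 fold_right: fold axis v@4; visible region now rows[2,4) x cols[4,8) = 2x4
Op 3 fold_right: fold axis v@6; visible region now rows[2,4) x cols[6,8) = 2x2
Op 4 fold_left: fold axis v@7; visible region now rows[2,4) x cols[6,7) = 2x1
Op 5 fold_up: fold axis h@3; visible region now rows[2,3) x cols[6,7) = 1x1
Op 6 cut(0, 0): punch at orig (2,6); cuts so far [(2, 6)]; region rows[2,3) x cols[6,7) = 1x1
Unfold 1 (reflect across h@3): 2 holes -> [(2, 6), (3, 6)]
Unfold 2 (reflect across v@7): 4 holes -> [(2, 6), (2, 7), (3, 6), (3, 7)]
Unfold 3 (reflect across v@6): 8 holes -> [(2, 4), (2, 5), (2, 6), (2, 7), (3, 4), (3, 5), (3, 6), (3, 7)]
Unfold 4 (reflect across v@4): 16 holes -> [(2, 0), (2, 1), (2, 2), (2, 3), (2, 4), (2, 5), (2, 6), (2, 7), (3, 0), (3, 1), (3, 2), (3, 3), (3, 4), (3, 5), (3, 6), (3, 7)]
Unfold 5 (reflect across h@2): 32 holes -> [(0, 0), (0, 1), (0, 2), (0, 3), (0, 4), (0, 5), (0, 6), (0, 7), (1, 0), (1, 1), (1, 2), (1, 3), (1, 4), (1, 5), (1, 6), (1, 7), (2, 0), (2, 1), (2, 2), (2, 3), (2, 4), (2, 5), (2, 6), (2, 7), (3, 0), (3, 1), (3, 2), (3, 3), (3, 4), (3, 5), (3, 6), (3, 7)]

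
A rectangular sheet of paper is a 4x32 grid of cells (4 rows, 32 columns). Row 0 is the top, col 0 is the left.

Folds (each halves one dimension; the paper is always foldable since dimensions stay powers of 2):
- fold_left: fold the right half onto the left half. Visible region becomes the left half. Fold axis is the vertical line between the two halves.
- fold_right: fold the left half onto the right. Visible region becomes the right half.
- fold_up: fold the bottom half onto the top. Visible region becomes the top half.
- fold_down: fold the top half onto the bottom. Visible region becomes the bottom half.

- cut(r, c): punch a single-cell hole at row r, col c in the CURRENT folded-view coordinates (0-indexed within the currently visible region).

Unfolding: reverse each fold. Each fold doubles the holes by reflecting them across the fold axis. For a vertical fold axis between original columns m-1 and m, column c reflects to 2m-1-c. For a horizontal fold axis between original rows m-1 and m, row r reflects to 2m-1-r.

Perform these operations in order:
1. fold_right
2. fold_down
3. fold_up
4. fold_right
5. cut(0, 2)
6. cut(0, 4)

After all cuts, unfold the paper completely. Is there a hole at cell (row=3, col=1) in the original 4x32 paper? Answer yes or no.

Answer: no

Derivation:
Op 1 fold_right: fold axis v@16; visible region now rows[0,4) x cols[16,32) = 4x16
Op 2 fold_down: fold axis h@2; visible region now rows[2,4) x cols[16,32) = 2x16
Op 3 fold_up: fold axis h@3; visible region now rows[2,3) x cols[16,32) = 1x16
Op 4 fold_right: fold axis v@24; visible region now rows[2,3) x cols[24,32) = 1x8
Op 5 cut(0, 2): punch at orig (2,26); cuts so far [(2, 26)]; region rows[2,3) x cols[24,32) = 1x8
Op 6 cut(0, 4): punch at orig (2,28); cuts so far [(2, 26), (2, 28)]; region rows[2,3) x cols[24,32) = 1x8
Unfold 1 (reflect across v@24): 4 holes -> [(2, 19), (2, 21), (2, 26), (2, 28)]
Unfold 2 (reflect across h@3): 8 holes -> [(2, 19), (2, 21), (2, 26), (2, 28), (3, 19), (3, 21), (3, 26), (3, 28)]
Unfold 3 (reflect across h@2): 16 holes -> [(0, 19), (0, 21), (0, 26), (0, 28), (1, 19), (1, 21), (1, 26), (1, 28), (2, 19), (2, 21), (2, 26), (2, 28), (3, 19), (3, 21), (3, 26), (3, 28)]
Unfold 4 (reflect across v@16): 32 holes -> [(0, 3), (0, 5), (0, 10), (0, 12), (0, 19), (0, 21), (0, 26), (0, 28), (1, 3), (1, 5), (1, 10), (1, 12), (1, 19), (1, 21), (1, 26), (1, 28), (2, 3), (2, 5), (2, 10), (2, 12), (2, 19), (2, 21), (2, 26), (2, 28), (3, 3), (3, 5), (3, 10), (3, 12), (3, 19), (3, 21), (3, 26), (3, 28)]
Holes: [(0, 3), (0, 5), (0, 10), (0, 12), (0, 19), (0, 21), (0, 26), (0, 28), (1, 3), (1, 5), (1, 10), (1, 12), (1, 19), (1, 21), (1, 26), (1, 28), (2, 3), (2, 5), (2, 10), (2, 12), (2, 19), (2, 21), (2, 26), (2, 28), (3, 3), (3, 5), (3, 10), (3, 12), (3, 19), (3, 21), (3, 26), (3, 28)]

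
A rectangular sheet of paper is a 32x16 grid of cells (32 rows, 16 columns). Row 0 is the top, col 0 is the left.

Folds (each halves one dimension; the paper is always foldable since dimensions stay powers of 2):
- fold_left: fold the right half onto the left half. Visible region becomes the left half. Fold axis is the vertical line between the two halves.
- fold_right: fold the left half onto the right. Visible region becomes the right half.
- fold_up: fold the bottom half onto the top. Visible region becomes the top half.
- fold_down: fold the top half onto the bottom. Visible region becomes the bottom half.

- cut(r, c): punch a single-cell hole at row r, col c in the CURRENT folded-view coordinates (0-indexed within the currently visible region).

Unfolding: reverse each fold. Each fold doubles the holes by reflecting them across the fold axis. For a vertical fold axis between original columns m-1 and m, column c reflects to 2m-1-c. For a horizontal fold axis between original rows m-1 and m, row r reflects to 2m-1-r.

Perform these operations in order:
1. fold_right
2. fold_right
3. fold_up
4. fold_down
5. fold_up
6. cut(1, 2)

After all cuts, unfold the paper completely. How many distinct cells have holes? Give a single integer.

Answer: 32

Derivation:
Op 1 fold_right: fold axis v@8; visible region now rows[0,32) x cols[8,16) = 32x8
Op 2 fold_right: fold axis v@12; visible region now rows[0,32) x cols[12,16) = 32x4
Op 3 fold_up: fold axis h@16; visible region now rows[0,16) x cols[12,16) = 16x4
Op 4 fold_down: fold axis h@8; visible region now rows[8,16) x cols[12,16) = 8x4
Op 5 fold_up: fold axis h@12; visible region now rows[8,12) x cols[12,16) = 4x4
Op 6 cut(1, 2): punch at orig (9,14); cuts so far [(9, 14)]; region rows[8,12) x cols[12,16) = 4x4
Unfold 1 (reflect across h@12): 2 holes -> [(9, 14), (14, 14)]
Unfold 2 (reflect across h@8): 4 holes -> [(1, 14), (6, 14), (9, 14), (14, 14)]
Unfold 3 (reflect across h@16): 8 holes -> [(1, 14), (6, 14), (9, 14), (14, 14), (17, 14), (22, 14), (25, 14), (30, 14)]
Unfold 4 (reflect across v@12): 16 holes -> [(1, 9), (1, 14), (6, 9), (6, 14), (9, 9), (9, 14), (14, 9), (14, 14), (17, 9), (17, 14), (22, 9), (22, 14), (25, 9), (25, 14), (30, 9), (30, 14)]
Unfold 5 (reflect across v@8): 32 holes -> [(1, 1), (1, 6), (1, 9), (1, 14), (6, 1), (6, 6), (6, 9), (6, 14), (9, 1), (9, 6), (9, 9), (9, 14), (14, 1), (14, 6), (14, 9), (14, 14), (17, 1), (17, 6), (17, 9), (17, 14), (22, 1), (22, 6), (22, 9), (22, 14), (25, 1), (25, 6), (25, 9), (25, 14), (30, 1), (30, 6), (30, 9), (30, 14)]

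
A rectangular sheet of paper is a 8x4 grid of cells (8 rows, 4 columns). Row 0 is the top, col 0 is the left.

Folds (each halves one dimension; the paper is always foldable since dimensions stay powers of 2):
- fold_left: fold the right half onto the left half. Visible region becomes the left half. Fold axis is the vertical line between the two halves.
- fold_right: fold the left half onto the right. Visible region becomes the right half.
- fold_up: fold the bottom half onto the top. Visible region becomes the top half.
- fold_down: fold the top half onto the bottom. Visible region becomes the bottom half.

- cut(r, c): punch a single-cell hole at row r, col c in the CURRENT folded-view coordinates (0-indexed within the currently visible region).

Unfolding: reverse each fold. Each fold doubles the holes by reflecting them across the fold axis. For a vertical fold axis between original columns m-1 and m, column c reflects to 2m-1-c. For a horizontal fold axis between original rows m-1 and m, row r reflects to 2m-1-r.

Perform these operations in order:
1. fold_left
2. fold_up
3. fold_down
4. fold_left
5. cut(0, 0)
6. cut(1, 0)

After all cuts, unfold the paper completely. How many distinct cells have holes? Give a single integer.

Op 1 fold_left: fold axis v@2; visible region now rows[0,8) x cols[0,2) = 8x2
Op 2 fold_up: fold axis h@4; visible region now rows[0,4) x cols[0,2) = 4x2
Op 3 fold_down: fold axis h@2; visible region now rows[2,4) x cols[0,2) = 2x2
Op 4 fold_left: fold axis v@1; visible region now rows[2,4) x cols[0,1) = 2x1
Op 5 cut(0, 0): punch at orig (2,0); cuts so far [(2, 0)]; region rows[2,4) x cols[0,1) = 2x1
Op 6 cut(1, 0): punch at orig (3,0); cuts so far [(2, 0), (3, 0)]; region rows[2,4) x cols[0,1) = 2x1
Unfold 1 (reflect across v@1): 4 holes -> [(2, 0), (2, 1), (3, 0), (3, 1)]
Unfold 2 (reflect across h@2): 8 holes -> [(0, 0), (0, 1), (1, 0), (1, 1), (2, 0), (2, 1), (3, 0), (3, 1)]
Unfold 3 (reflect across h@4): 16 holes -> [(0, 0), (0, 1), (1, 0), (1, 1), (2, 0), (2, 1), (3, 0), (3, 1), (4, 0), (4, 1), (5, 0), (5, 1), (6, 0), (6, 1), (7, 0), (7, 1)]
Unfold 4 (reflect across v@2): 32 holes -> [(0, 0), (0, 1), (0, 2), (0, 3), (1, 0), (1, 1), (1, 2), (1, 3), (2, 0), (2, 1), (2, 2), (2, 3), (3, 0), (3, 1), (3, 2), (3, 3), (4, 0), (4, 1), (4, 2), (4, 3), (5, 0), (5, 1), (5, 2), (5, 3), (6, 0), (6, 1), (6, 2), (6, 3), (7, 0), (7, 1), (7, 2), (7, 3)]

Answer: 32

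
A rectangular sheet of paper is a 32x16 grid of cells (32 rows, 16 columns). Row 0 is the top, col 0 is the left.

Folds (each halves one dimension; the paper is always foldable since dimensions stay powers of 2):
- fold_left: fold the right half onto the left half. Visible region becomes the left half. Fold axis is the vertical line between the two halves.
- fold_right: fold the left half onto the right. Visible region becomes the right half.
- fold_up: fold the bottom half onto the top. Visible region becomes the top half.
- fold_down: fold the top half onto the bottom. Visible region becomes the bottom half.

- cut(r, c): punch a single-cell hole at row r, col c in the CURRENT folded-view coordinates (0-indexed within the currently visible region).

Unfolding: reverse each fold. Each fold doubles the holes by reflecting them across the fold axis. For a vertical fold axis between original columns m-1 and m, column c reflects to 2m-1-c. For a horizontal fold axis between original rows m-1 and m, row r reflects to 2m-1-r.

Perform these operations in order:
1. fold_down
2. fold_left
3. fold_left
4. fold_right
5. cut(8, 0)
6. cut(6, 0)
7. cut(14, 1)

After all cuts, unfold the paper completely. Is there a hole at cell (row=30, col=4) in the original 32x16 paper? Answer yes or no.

Op 1 fold_down: fold axis h@16; visible region now rows[16,32) x cols[0,16) = 16x16
Op 2 fold_left: fold axis v@8; visible region now rows[16,32) x cols[0,8) = 16x8
Op 3 fold_left: fold axis v@4; visible region now rows[16,32) x cols[0,4) = 16x4
Op 4 fold_right: fold axis v@2; visible region now rows[16,32) x cols[2,4) = 16x2
Op 5 cut(8, 0): punch at orig (24,2); cuts so far [(24, 2)]; region rows[16,32) x cols[2,4) = 16x2
Op 6 cut(6, 0): punch at orig (22,2); cuts so far [(22, 2), (24, 2)]; region rows[16,32) x cols[2,4) = 16x2
Op 7 cut(14, 1): punch at orig (30,3); cuts so far [(22, 2), (24, 2), (30, 3)]; region rows[16,32) x cols[2,4) = 16x2
Unfold 1 (reflect across v@2): 6 holes -> [(22, 1), (22, 2), (24, 1), (24, 2), (30, 0), (30, 3)]
Unfold 2 (reflect across v@4): 12 holes -> [(22, 1), (22, 2), (22, 5), (22, 6), (24, 1), (24, 2), (24, 5), (24, 6), (30, 0), (30, 3), (30, 4), (30, 7)]
Unfold 3 (reflect across v@8): 24 holes -> [(22, 1), (22, 2), (22, 5), (22, 6), (22, 9), (22, 10), (22, 13), (22, 14), (24, 1), (24, 2), (24, 5), (24, 6), (24, 9), (24, 10), (24, 13), (24, 14), (30, 0), (30, 3), (30, 4), (30, 7), (30, 8), (30, 11), (30, 12), (30, 15)]
Unfold 4 (reflect across h@16): 48 holes -> [(1, 0), (1, 3), (1, 4), (1, 7), (1, 8), (1, 11), (1, 12), (1, 15), (7, 1), (7, 2), (7, 5), (7, 6), (7, 9), (7, 10), (7, 13), (7, 14), (9, 1), (9, 2), (9, 5), (9, 6), (9, 9), (9, 10), (9, 13), (9, 14), (22, 1), (22, 2), (22, 5), (22, 6), (22, 9), (22, 10), (22, 13), (22, 14), (24, 1), (24, 2), (24, 5), (24, 6), (24, 9), (24, 10), (24, 13), (24, 14), (30, 0), (30, 3), (30, 4), (30, 7), (30, 8), (30, 11), (30, 12), (30, 15)]
Holes: [(1, 0), (1, 3), (1, 4), (1, 7), (1, 8), (1, 11), (1, 12), (1, 15), (7, 1), (7, 2), (7, 5), (7, 6), (7, 9), (7, 10), (7, 13), (7, 14), (9, 1), (9, 2), (9, 5), (9, 6), (9, 9), (9, 10), (9, 13), (9, 14), (22, 1), (22, 2), (22, 5), (22, 6), (22, 9), (22, 10), (22, 13), (22, 14), (24, 1), (24, 2), (24, 5), (24, 6), (24, 9), (24, 10), (24, 13), (24, 14), (30, 0), (30, 3), (30, 4), (30, 7), (30, 8), (30, 11), (30, 12), (30, 15)]

Answer: yes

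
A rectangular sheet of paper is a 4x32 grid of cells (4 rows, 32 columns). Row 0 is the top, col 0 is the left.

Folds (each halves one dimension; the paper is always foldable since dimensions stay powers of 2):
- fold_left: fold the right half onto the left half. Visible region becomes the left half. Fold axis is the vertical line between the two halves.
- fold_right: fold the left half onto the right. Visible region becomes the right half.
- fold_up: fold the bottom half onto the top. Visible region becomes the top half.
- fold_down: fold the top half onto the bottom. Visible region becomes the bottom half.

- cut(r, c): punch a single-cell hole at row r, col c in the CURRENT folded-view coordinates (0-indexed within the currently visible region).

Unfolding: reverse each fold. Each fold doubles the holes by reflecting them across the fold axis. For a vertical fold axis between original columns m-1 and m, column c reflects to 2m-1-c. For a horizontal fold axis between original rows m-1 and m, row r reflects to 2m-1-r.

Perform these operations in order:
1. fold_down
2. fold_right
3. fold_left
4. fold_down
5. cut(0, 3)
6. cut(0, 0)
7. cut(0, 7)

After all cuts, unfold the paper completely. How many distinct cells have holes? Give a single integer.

Answer: 48

Derivation:
Op 1 fold_down: fold axis h@2; visible region now rows[2,4) x cols[0,32) = 2x32
Op 2 fold_right: fold axis v@16; visible region now rows[2,4) x cols[16,32) = 2x16
Op 3 fold_left: fold axis v@24; visible region now rows[2,4) x cols[16,24) = 2x8
Op 4 fold_down: fold axis h@3; visible region now rows[3,4) x cols[16,24) = 1x8
Op 5 cut(0, 3): punch at orig (3,19); cuts so far [(3, 19)]; region rows[3,4) x cols[16,24) = 1x8
Op 6 cut(0, 0): punch at orig (3,16); cuts so far [(3, 16), (3, 19)]; region rows[3,4) x cols[16,24) = 1x8
Op 7 cut(0, 7): punch at orig (3,23); cuts so far [(3, 16), (3, 19), (3, 23)]; region rows[3,4) x cols[16,24) = 1x8
Unfold 1 (reflect across h@3): 6 holes -> [(2, 16), (2, 19), (2, 23), (3, 16), (3, 19), (3, 23)]
Unfold 2 (reflect across v@24): 12 holes -> [(2, 16), (2, 19), (2, 23), (2, 24), (2, 28), (2, 31), (3, 16), (3, 19), (3, 23), (3, 24), (3, 28), (3, 31)]
Unfold 3 (reflect across v@16): 24 holes -> [(2, 0), (2, 3), (2, 7), (2, 8), (2, 12), (2, 15), (2, 16), (2, 19), (2, 23), (2, 24), (2, 28), (2, 31), (3, 0), (3, 3), (3, 7), (3, 8), (3, 12), (3, 15), (3, 16), (3, 19), (3, 23), (3, 24), (3, 28), (3, 31)]
Unfold 4 (reflect across h@2): 48 holes -> [(0, 0), (0, 3), (0, 7), (0, 8), (0, 12), (0, 15), (0, 16), (0, 19), (0, 23), (0, 24), (0, 28), (0, 31), (1, 0), (1, 3), (1, 7), (1, 8), (1, 12), (1, 15), (1, 16), (1, 19), (1, 23), (1, 24), (1, 28), (1, 31), (2, 0), (2, 3), (2, 7), (2, 8), (2, 12), (2, 15), (2, 16), (2, 19), (2, 23), (2, 24), (2, 28), (2, 31), (3, 0), (3, 3), (3, 7), (3, 8), (3, 12), (3, 15), (3, 16), (3, 19), (3, 23), (3, 24), (3, 28), (3, 31)]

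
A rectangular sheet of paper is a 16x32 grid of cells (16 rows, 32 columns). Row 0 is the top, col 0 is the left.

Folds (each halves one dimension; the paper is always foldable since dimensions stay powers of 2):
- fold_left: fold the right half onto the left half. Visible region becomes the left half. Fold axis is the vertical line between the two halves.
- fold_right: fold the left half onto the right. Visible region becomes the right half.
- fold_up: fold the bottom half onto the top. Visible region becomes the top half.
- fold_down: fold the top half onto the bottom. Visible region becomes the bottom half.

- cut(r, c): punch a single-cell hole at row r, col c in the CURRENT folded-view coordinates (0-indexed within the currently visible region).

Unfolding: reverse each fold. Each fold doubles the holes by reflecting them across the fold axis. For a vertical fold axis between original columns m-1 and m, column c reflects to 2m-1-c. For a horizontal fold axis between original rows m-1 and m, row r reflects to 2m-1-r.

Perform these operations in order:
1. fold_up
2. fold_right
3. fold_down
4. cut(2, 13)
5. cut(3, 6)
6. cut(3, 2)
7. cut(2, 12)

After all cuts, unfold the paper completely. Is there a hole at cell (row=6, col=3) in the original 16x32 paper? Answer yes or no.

Answer: yes

Derivation:
Op 1 fold_up: fold axis h@8; visible region now rows[0,8) x cols[0,32) = 8x32
Op 2 fold_right: fold axis v@16; visible region now rows[0,8) x cols[16,32) = 8x16
Op 3 fold_down: fold axis h@4; visible region now rows[4,8) x cols[16,32) = 4x16
Op 4 cut(2, 13): punch at orig (6,29); cuts so far [(6, 29)]; region rows[4,8) x cols[16,32) = 4x16
Op 5 cut(3, 6): punch at orig (7,22); cuts so far [(6, 29), (7, 22)]; region rows[4,8) x cols[16,32) = 4x16
Op 6 cut(3, 2): punch at orig (7,18); cuts so far [(6, 29), (7, 18), (7, 22)]; region rows[4,8) x cols[16,32) = 4x16
Op 7 cut(2, 12): punch at orig (6,28); cuts so far [(6, 28), (6, 29), (7, 18), (7, 22)]; region rows[4,8) x cols[16,32) = 4x16
Unfold 1 (reflect across h@4): 8 holes -> [(0, 18), (0, 22), (1, 28), (1, 29), (6, 28), (6, 29), (7, 18), (7, 22)]
Unfold 2 (reflect across v@16): 16 holes -> [(0, 9), (0, 13), (0, 18), (0, 22), (1, 2), (1, 3), (1, 28), (1, 29), (6, 2), (6, 3), (6, 28), (6, 29), (7, 9), (7, 13), (7, 18), (7, 22)]
Unfold 3 (reflect across h@8): 32 holes -> [(0, 9), (0, 13), (0, 18), (0, 22), (1, 2), (1, 3), (1, 28), (1, 29), (6, 2), (6, 3), (6, 28), (6, 29), (7, 9), (7, 13), (7, 18), (7, 22), (8, 9), (8, 13), (8, 18), (8, 22), (9, 2), (9, 3), (9, 28), (9, 29), (14, 2), (14, 3), (14, 28), (14, 29), (15, 9), (15, 13), (15, 18), (15, 22)]
Holes: [(0, 9), (0, 13), (0, 18), (0, 22), (1, 2), (1, 3), (1, 28), (1, 29), (6, 2), (6, 3), (6, 28), (6, 29), (7, 9), (7, 13), (7, 18), (7, 22), (8, 9), (8, 13), (8, 18), (8, 22), (9, 2), (9, 3), (9, 28), (9, 29), (14, 2), (14, 3), (14, 28), (14, 29), (15, 9), (15, 13), (15, 18), (15, 22)]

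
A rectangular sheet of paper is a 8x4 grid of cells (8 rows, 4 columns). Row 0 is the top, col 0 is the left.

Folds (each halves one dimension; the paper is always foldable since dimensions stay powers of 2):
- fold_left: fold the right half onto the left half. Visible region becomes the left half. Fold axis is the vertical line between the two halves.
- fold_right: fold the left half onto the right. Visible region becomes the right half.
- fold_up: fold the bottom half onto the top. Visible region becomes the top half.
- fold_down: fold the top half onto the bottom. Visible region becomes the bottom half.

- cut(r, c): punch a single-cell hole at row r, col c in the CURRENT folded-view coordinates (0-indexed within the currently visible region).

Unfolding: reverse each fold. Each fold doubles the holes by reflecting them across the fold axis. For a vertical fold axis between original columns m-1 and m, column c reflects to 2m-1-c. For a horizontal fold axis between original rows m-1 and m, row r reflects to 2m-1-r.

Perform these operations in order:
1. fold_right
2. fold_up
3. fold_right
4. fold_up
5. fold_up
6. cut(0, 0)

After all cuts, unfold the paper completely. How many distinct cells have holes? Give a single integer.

Op 1 fold_right: fold axis v@2; visible region now rows[0,8) x cols[2,4) = 8x2
Op 2 fold_up: fold axis h@4; visible region now rows[0,4) x cols[2,4) = 4x2
Op 3 fold_right: fold axis v@3; visible region now rows[0,4) x cols[3,4) = 4x1
Op 4 fold_up: fold axis h@2; visible region now rows[0,2) x cols[3,4) = 2x1
Op 5 fold_up: fold axis h@1; visible region now rows[0,1) x cols[3,4) = 1x1
Op 6 cut(0, 0): punch at orig (0,3); cuts so far [(0, 3)]; region rows[0,1) x cols[3,4) = 1x1
Unfold 1 (reflect across h@1): 2 holes -> [(0, 3), (1, 3)]
Unfold 2 (reflect across h@2): 4 holes -> [(0, 3), (1, 3), (2, 3), (3, 3)]
Unfold 3 (reflect across v@3): 8 holes -> [(0, 2), (0, 3), (1, 2), (1, 3), (2, 2), (2, 3), (3, 2), (3, 3)]
Unfold 4 (reflect across h@4): 16 holes -> [(0, 2), (0, 3), (1, 2), (1, 3), (2, 2), (2, 3), (3, 2), (3, 3), (4, 2), (4, 3), (5, 2), (5, 3), (6, 2), (6, 3), (7, 2), (7, 3)]
Unfold 5 (reflect across v@2): 32 holes -> [(0, 0), (0, 1), (0, 2), (0, 3), (1, 0), (1, 1), (1, 2), (1, 3), (2, 0), (2, 1), (2, 2), (2, 3), (3, 0), (3, 1), (3, 2), (3, 3), (4, 0), (4, 1), (4, 2), (4, 3), (5, 0), (5, 1), (5, 2), (5, 3), (6, 0), (6, 1), (6, 2), (6, 3), (7, 0), (7, 1), (7, 2), (7, 3)]

Answer: 32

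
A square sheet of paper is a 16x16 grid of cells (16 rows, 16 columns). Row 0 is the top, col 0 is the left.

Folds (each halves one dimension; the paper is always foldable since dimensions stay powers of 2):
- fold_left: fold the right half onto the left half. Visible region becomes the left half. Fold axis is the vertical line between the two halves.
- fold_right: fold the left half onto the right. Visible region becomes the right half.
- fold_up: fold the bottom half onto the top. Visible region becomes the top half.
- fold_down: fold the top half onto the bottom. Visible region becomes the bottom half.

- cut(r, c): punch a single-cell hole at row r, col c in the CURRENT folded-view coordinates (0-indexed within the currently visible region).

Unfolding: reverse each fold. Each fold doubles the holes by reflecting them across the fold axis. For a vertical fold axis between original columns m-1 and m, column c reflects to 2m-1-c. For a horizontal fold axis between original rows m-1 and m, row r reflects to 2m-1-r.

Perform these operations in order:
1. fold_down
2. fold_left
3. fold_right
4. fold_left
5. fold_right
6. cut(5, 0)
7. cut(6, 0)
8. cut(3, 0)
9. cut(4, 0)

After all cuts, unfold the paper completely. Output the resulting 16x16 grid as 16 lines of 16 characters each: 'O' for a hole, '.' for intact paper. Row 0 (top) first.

Op 1 fold_down: fold axis h@8; visible region now rows[8,16) x cols[0,16) = 8x16
Op 2 fold_left: fold axis v@8; visible region now rows[8,16) x cols[0,8) = 8x8
Op 3 fold_right: fold axis v@4; visible region now rows[8,16) x cols[4,8) = 8x4
Op 4 fold_left: fold axis v@6; visible region now rows[8,16) x cols[4,6) = 8x2
Op 5 fold_right: fold axis v@5; visible region now rows[8,16) x cols[5,6) = 8x1
Op 6 cut(5, 0): punch at orig (13,5); cuts so far [(13, 5)]; region rows[8,16) x cols[5,6) = 8x1
Op 7 cut(6, 0): punch at orig (14,5); cuts so far [(13, 5), (14, 5)]; region rows[8,16) x cols[5,6) = 8x1
Op 8 cut(3, 0): punch at orig (11,5); cuts so far [(11, 5), (13, 5), (14, 5)]; region rows[8,16) x cols[5,6) = 8x1
Op 9 cut(4, 0): punch at orig (12,5); cuts so far [(11, 5), (12, 5), (13, 5), (14, 5)]; region rows[8,16) x cols[5,6) = 8x1
Unfold 1 (reflect across v@5): 8 holes -> [(11, 4), (11, 5), (12, 4), (12, 5), (13, 4), (13, 5), (14, 4), (14, 5)]
Unfold 2 (reflect across v@6): 16 holes -> [(11, 4), (11, 5), (11, 6), (11, 7), (12, 4), (12, 5), (12, 6), (12, 7), (13, 4), (13, 5), (13, 6), (13, 7), (14, 4), (14, 5), (14, 6), (14, 7)]
Unfold 3 (reflect across v@4): 32 holes -> [(11, 0), (11, 1), (11, 2), (11, 3), (11, 4), (11, 5), (11, 6), (11, 7), (12, 0), (12, 1), (12, 2), (12, 3), (12, 4), (12, 5), (12, 6), (12, 7), (13, 0), (13, 1), (13, 2), (13, 3), (13, 4), (13, 5), (13, 6), (13, 7), (14, 0), (14, 1), (14, 2), (14, 3), (14, 4), (14, 5), (14, 6), (14, 7)]
Unfold 4 (reflect across v@8): 64 holes -> [(11, 0), (11, 1), (11, 2), (11, 3), (11, 4), (11, 5), (11, 6), (11, 7), (11, 8), (11, 9), (11, 10), (11, 11), (11, 12), (11, 13), (11, 14), (11, 15), (12, 0), (12, 1), (12, 2), (12, 3), (12, 4), (12, 5), (12, 6), (12, 7), (12, 8), (12, 9), (12, 10), (12, 11), (12, 12), (12, 13), (12, 14), (12, 15), (13, 0), (13, 1), (13, 2), (13, 3), (13, 4), (13, 5), (13, 6), (13, 7), (13, 8), (13, 9), (13, 10), (13, 11), (13, 12), (13, 13), (13, 14), (13, 15), (14, 0), (14, 1), (14, 2), (14, 3), (14, 4), (14, 5), (14, 6), (14, 7), (14, 8), (14, 9), (14, 10), (14, 11), (14, 12), (14, 13), (14, 14), (14, 15)]
Unfold 5 (reflect across h@8): 128 holes -> [(1, 0), (1, 1), (1, 2), (1, 3), (1, 4), (1, 5), (1, 6), (1, 7), (1, 8), (1, 9), (1, 10), (1, 11), (1, 12), (1, 13), (1, 14), (1, 15), (2, 0), (2, 1), (2, 2), (2, 3), (2, 4), (2, 5), (2, 6), (2, 7), (2, 8), (2, 9), (2, 10), (2, 11), (2, 12), (2, 13), (2, 14), (2, 15), (3, 0), (3, 1), (3, 2), (3, 3), (3, 4), (3, 5), (3, 6), (3, 7), (3, 8), (3, 9), (3, 10), (3, 11), (3, 12), (3, 13), (3, 14), (3, 15), (4, 0), (4, 1), (4, 2), (4, 3), (4, 4), (4, 5), (4, 6), (4, 7), (4, 8), (4, 9), (4, 10), (4, 11), (4, 12), (4, 13), (4, 14), (4, 15), (11, 0), (11, 1), (11, 2), (11, 3), (11, 4), (11, 5), (11, 6), (11, 7), (11, 8), (11, 9), (11, 10), (11, 11), (11, 12), (11, 13), (11, 14), (11, 15), (12, 0), (12, 1), (12, 2), (12, 3), (12, 4), (12, 5), (12, 6), (12, 7), (12, 8), (12, 9), (12, 10), (12, 11), (12, 12), (12, 13), (12, 14), (12, 15), (13, 0), (13, 1), (13, 2), (13, 3), (13, 4), (13, 5), (13, 6), (13, 7), (13, 8), (13, 9), (13, 10), (13, 11), (13, 12), (13, 13), (13, 14), (13, 15), (14, 0), (14, 1), (14, 2), (14, 3), (14, 4), (14, 5), (14, 6), (14, 7), (14, 8), (14, 9), (14, 10), (14, 11), (14, 12), (14, 13), (14, 14), (14, 15)]

Answer: ................
OOOOOOOOOOOOOOOO
OOOOOOOOOOOOOOOO
OOOOOOOOOOOOOOOO
OOOOOOOOOOOOOOOO
................
................
................
................
................
................
OOOOOOOOOOOOOOOO
OOOOOOOOOOOOOOOO
OOOOOOOOOOOOOOOO
OOOOOOOOOOOOOOOO
................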